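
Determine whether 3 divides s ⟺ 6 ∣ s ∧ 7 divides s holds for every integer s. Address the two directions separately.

Forward direction. This fails: take s = 3. Certainly 3 ∣ 3, but 6 ∤ 3.

Converse. Suppose 6 ∣ s and 7 ∣ s. Any common multiple of 6 and 7 is a multiple of their lcm; here gcd(6, 7) = 1, so lcm(6, 7) = 6·7 = 42, so 42 ∣ s. Since 3 ∣ 42, it follows that 3 ∣ s.

Not equivalent: only (⇐) holds.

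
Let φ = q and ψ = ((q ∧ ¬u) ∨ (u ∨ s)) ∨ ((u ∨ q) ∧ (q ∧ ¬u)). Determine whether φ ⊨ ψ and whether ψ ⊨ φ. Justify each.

Converse. This fails. Under q = F, u = T, s = F, the left side is false but the right side is true.

Forward direction. Assume the antecedent. If q is true, the consequent reduces to true regardless of the other variables. If q is false, the antecedent cannot hold. Either way the consequent holds.

(⇒) holds; (⇐) fails.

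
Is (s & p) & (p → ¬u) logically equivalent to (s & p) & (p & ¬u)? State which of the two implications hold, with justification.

Both directions hold; the statement is true.

Forward direction. Assume the antecedent. If s is true, the antecedent forces (s = T, u = F, p = T), and (s & p) & (p & ¬u) holds there. If s is false, the antecedent cannot hold. Either way (s & p) & (p & ¬u) holds.

Converse. Assume the antecedent. If s is true, the antecedent forces (s = T, u = F, p = T), and (s & p) & (p → ¬u) holds there. If s is false, the antecedent cannot hold. Either way (s & p) & (p → ¬u) holds.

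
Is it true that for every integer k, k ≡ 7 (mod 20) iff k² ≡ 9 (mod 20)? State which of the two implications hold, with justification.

[⇒] Suppose k ≡ 7 (mod 20). Write k = 20j + 7. Then (20j + 7)² = 400j² + 280j + 49 = 20(20j² + 14j + 2) + 9, so k² ≡ 9 (mod 20).

[⇐] This fails: take k = 3. Then 3² = 9 ≡ 9 (mod 20), yet 3 ≡ 3 (mod 20), not 7.

Only the forward direction holds.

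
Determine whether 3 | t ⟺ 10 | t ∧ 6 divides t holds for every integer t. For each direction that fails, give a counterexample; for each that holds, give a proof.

(⇒) fails; (⇐) holds.

[⇒] This fails: take t = 3. Certainly 3 ∣ 3, but 10 ∤ 3.

[⇐] Suppose 10 ∣ t and 6 ∣ t. Any common multiple of 10 and 6 is a multiple of their lcm; here lcm(10, 6) = 10·6/gcd(10, 6) = 60/2 = 30, so 30 ∣ t. Since 3 ∣ 30, it follows that 3 ∣ t.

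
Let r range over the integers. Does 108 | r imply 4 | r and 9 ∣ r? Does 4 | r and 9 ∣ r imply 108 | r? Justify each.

Only the forward implication holds.

(⟹) If 108 ∣ r, write r = 108q. Since 108 = 27·4, r = 4·(27q), so 4 ∣ r; and since 108 = 12·9, r = 9·(12q), so 9 ∣ r.

(⟸) This fails: take r = 36. Both 4 ∣ 36 and 9 ∣ 36, yet 36 is not a multiple of 108 (since 36 = 0·108 + 36), so 108 ∤ 36.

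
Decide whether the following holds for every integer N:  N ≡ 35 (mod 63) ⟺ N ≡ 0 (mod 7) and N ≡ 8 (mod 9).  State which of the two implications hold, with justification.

Forward direction. Suppose N ≡ 35 (mod 63); write N = 63j + 35. Since 7 ∣ 63, reducing mod 7 gives N ≡ 35 ≡ 0 (mod 7); since 9 ∣ 63, reducing mod 9 gives N ≡ 35 ≡ 8 (mod 9).

Converse. If N ≡ 0 (mod 7) and N ≡ 8 (mod 9), then by the Chinese remainder theorem N ≡ 35 (mod 63). This is exactly N ≡ 35 (mod 63).

Both implications hold.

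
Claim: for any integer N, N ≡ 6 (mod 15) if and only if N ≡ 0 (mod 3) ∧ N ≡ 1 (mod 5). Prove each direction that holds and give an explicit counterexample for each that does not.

Both implications hold.

[⇒] Suppose N ≡ 6 (mod 15); write N = 15j + 6. Since 3 ∣ 15, reducing mod 3 gives N ≡ 6 ≡ 0 (mod 3); since 5 ∣ 15, reducing mod 5 gives N ≡ 6 ≡ 1 (mod 5).

[⇐] Conversely, if N ≡ 0 (mod 3) and N ≡ 1 (mod 5), then by the Chinese remainder theorem N ≡ 6 (mod 15). This is exactly N ≡ 6 (mod 15).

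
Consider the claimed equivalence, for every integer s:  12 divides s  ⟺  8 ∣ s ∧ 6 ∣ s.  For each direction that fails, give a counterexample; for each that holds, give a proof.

(→) This fails: take s = 12. Certainly 12 ∣ 12, but 8 ∤ 12.

(←) Suppose 8 ∣ s and 6 ∣ s. Any common multiple of 8 and 6 is a multiple of their lcm; here lcm(8, 6) = 8·6/gcd(8, 6) = 48/2 = 24, so 24 ∣ s. Since 12 ∣ 24, it follows that 12 ∣ s.

Only the reverse direction holds.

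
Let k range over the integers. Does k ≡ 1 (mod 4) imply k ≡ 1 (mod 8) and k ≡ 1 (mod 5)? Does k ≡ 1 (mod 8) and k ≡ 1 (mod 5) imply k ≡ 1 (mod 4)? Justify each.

(⇒) fails; (⇐) holds.

(→) This fails: k = 33 gives 33 ≡ 1 (mod 4) but 33 ≡ 3 (mod 5), so the conjunction on the right does not hold.

(←) Conversely, if k ≡ 1 (mod 8) and k ≡ 1 (mod 5), then by the Chinese remainder theorem k ≡ 1 (mod 40). Since 1 ≡ 1 (mod 4) and 4 ∣ 40, we get k ≡ 1 (mod 4).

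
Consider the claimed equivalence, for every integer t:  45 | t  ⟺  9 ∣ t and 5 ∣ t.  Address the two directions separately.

(⇒) If 45 ∣ t, write t = 45q. Since 45 = 5·9, t = 9·(5q), so 9 ∣ t; and since 45 = 9·5, t = 5·(9q), so 5 ∣ t.

(⇐) Suppose 9 ∣ t and 5 ∣ t. Any common multiple of 9 and 5 is a multiple of their lcm; here gcd(9, 5) = 1, so lcm(9, 5) = 9·5 = 45, so 45 ∣ t.

Equivalent; both directions hold.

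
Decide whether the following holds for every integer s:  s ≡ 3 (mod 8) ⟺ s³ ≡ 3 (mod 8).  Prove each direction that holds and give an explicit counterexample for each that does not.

Both directions hold.

[⇒] Suppose s ≡ 3 (mod 8). Write s = 8j + 3. Then (8j + 3)³ = 512j³ + 576j² + 216j + 27 = 8(64j³ + 72j² + 27j + 3) + 3, so s³ ≡ 3 (mod 8).

[⇐] For the converse, argue contrapositively. If s ≢ 3 (mod 8), then s is congruent to one of 0, 1, 2, 4, 5, 6, 7 modulo 8, and these give s³ ≡ 0, 1, 0, 0, 5, 0, 7 respectively — never 3.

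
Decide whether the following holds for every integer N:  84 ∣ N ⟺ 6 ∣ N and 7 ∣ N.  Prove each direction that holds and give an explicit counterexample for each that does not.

(⇐) This fails: take N = 42. Both 6 ∣ 42 and 7 ∣ 42, yet 42 is not a multiple of 84 (since 42 = 0·84 + 42), so 84 ∤ 42.

(⇒) If 84 ∣ N, write N = 84q. Since 84 = 14·6, N = 6·(14q), so 6 ∣ N; and since 84 = 12·7, N = 7·(12q), so 7 ∣ N.

Only the forward implication holds.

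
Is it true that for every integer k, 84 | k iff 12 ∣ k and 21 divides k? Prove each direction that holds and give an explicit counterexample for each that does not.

Equivalent; both directions hold.

(←) Suppose 12 ∣ k and 21 ∣ k. Any common multiple of 12 and 21 is a multiple of their lcm; here lcm(12, 21) = 12·21/gcd(12, 21) = 252/3 = 84, so 84 ∣ k.

(→) If 84 ∣ k, write k = 84q. Since 84 = 7·12, k = 12·(7q), so 12 ∣ k; and since 84 = 4·21, k = 21·(4q), so 21 ∣ k.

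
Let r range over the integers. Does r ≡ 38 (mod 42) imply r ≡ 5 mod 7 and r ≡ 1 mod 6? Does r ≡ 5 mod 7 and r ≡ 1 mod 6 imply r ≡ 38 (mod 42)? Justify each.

Neither direction holds.

(⇒) This fails: r = 38 gives 38 ≡ 38 (mod 42) but 38 ≡ 3 (mod 7), so the conjunction on the right does not hold.

(⇐) This fails: r = 19 satisfies both congruences on the right (19 ≡ 5 mod 7 and 19 ≡ 1 mod 6) yet 19 ≡ 19 (mod 42), not 38.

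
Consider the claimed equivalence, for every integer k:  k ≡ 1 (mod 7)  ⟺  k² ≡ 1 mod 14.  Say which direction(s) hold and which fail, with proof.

(⇒) This fails: take k = 8. Then 8 ≡ 1 (mod 7), but 8² = 64 ≡ 8 (mod 14), not 1.

(⇐) This fails: take k = 13. Then 13² = 169 ≡ 1 (mod 14), yet 13 ≡ 6 (mod 7), not 1.

Neither implication holds.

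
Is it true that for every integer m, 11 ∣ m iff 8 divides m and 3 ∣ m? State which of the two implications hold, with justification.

Neither direction holds.

(⟹) This fails: take m = 11. Certainly 11 ∣ 11, but 8 ∤ 11.

(⟸) This fails: take m = 24. Both 8 ∣ 24 and 3 ∣ 24, yet 24 is not a multiple of 11 (since 24 = 2·11 + 2), so 11 ∤ 24.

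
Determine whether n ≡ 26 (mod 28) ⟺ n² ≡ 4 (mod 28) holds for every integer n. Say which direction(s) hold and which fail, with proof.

Not equivalent: only (⇒) holds.

[⇐] This fails: take n = 2. Then 2² = 4 ≡ 4 (mod 28), yet 2 ≡ 2 (mod 28), not 26.

[⇒] Suppose n ≡ 26 (mod 28). Write n = 28j + 26. Then (28j + 26)² = 784j² + 1456j + 676 = 28(28j² + 52j + 24) + 4, so n² ≡ 4 (mod 28).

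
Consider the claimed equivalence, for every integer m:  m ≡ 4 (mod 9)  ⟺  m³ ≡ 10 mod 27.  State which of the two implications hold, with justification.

Equivalent; both directions hold.

(←) The residues r modulo 27 with r³ ≡ 10 (mod 27) are exactly {4, 13, 22}, and each is ≡ 4 (mod 9).

(→) Suppose m ≡ 4 (mod 9). Working modulo 27, m ∈ {4, 13, 22}; for each such r, r³ ≡ 10 (mod 27).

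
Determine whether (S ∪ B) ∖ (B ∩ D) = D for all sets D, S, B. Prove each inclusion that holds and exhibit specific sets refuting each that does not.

Forward inclusion. This inclusion fails. Take D = ∅, S = {1}, B = ∅; then 1 ∈ (S ∪ B) ∖ (B ∩ D) but 1 ∉ D.

Reverse inclusion. This inclusion fails. Take D = {1}, S = ∅, B = ∅; then 1 ∈ D but 1 ∉ (S ∪ B) ∖ (B ∩ D).

Neither inclusion holds.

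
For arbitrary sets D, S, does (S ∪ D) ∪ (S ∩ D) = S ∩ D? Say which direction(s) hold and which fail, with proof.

The sets are not equal: only the reverse inclusion holds.

(⟹) This inclusion fails. Take D = {1}, S = ∅; then 1 ∈ (S ∪ D) ∪ (S ∩ D) but 1 ∉ S ∩ D.

(⟸) Let x ∈ S ∩ D. Then x ∈ D ∩ S, from which x ∈ (S ∪ D) ∪ (S ∩ D).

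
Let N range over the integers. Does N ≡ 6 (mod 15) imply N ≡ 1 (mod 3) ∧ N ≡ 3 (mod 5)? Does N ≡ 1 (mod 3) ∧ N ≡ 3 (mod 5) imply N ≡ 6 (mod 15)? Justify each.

(⟹) This fails: N = 6 gives 6 ≡ 6 (mod 15) but 6 ≡ 0 (mod 3), so the conjunction on the right does not hold.

(⟸) This fails: N = 13 satisfies both congruences on the right (13 ≡ 1 mod 3 and 13 ≡ 3 mod 5) yet 13 ≡ 13 (mod 15), not 6.

Neither direction holds.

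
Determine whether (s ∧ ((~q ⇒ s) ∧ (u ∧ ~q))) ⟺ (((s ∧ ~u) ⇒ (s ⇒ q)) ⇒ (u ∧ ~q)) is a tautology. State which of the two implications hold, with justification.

(⇒) Assume the antecedent. If s is true, the antecedent forces (s = T, u = T, q = F), and the consequent holds there. If s is false, the antecedent cannot hold. Either way the consequent holds.

(⇐) This fails. Under s = T, u = F, q = F, the left side is false but the right side is true.

The forward direction holds; the converse fails.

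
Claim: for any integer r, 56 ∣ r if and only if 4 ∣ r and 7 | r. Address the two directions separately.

(←) This fails: take r = 28. Both 4 ∣ 28 and 7 ∣ 28, yet 28 is not a multiple of 56 (since 28 = 0·56 + 28), so 56 ∤ 28.

(→) If 56 ∣ r, write r = 56q. Since 56 = 14·4, r = 4·(14q), so 4 ∣ r; and since 56 = 8·7, r = 7·(8q), so 7 ∣ r.

Only the forward implication holds.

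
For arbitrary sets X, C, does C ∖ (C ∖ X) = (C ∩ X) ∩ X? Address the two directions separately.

Both inclusions hold.

(⊆) Let x ∈ C ∖ (C ∖ X). Then x ∈ X ∩ C, from which x ∈ (C ∩ X) ∩ X.

(⊇) Let x ∈ (C ∩ X) ∩ X. Then x ∈ X ∩ C, from which x ∈ C ∖ (C ∖ X).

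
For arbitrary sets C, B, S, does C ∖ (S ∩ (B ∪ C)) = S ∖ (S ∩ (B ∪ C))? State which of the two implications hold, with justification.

(⊆) fails and (⊇) fails.

(⊆) This inclusion fails. Take C = {1}, B = ∅, S = ∅; then 1 ∈ C ∖ (S ∩ (B ∪ C)) but 1 ∉ S ∖ (S ∩ (B ∪ C)).

(⊇) This inclusion fails. Take C = ∅, B = ∅, S = {1}; then 1 ∈ S ∖ (S ∩ (B ∪ C)) but 1 ∉ C ∖ (S ∩ (B ∪ C)).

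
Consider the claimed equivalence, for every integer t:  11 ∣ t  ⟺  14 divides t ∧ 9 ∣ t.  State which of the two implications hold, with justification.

Neither direction holds.

(⟹) This fails: take t = 11. Certainly 11 ∣ 11, but 14 ∤ 11.

(⟸) This fails: take t = 126. Both 14 ∣ 126 and 9 ∣ 126, yet 126 is not a multiple of 11 (since 126 = 11·11 + 5), so 11 ∤ 126.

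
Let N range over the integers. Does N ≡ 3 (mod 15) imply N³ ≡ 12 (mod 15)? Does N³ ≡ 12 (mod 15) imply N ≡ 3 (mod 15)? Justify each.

(→) Suppose N ≡ 3 (mod 15). Write N = 15j + 3. Then (15j + 3)³ = 3375j³ + 2025j² + 405j + 27 = 15(225j³ + 135j² + 27j + 1) + 12, so N³ ≡ 12 (mod 15).

(←) Conversely, suppose N³ ≡ 12 (mod 15). The only residue r in {0, …, 14} with r³ ≡ 12 (mod 15) is r = 3, so N ≡ 3 (mod 15).

Equivalent; both directions hold.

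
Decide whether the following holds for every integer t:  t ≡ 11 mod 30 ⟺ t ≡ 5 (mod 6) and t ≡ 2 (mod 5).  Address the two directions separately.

[⇒] This fails: t = 11 gives 11 ≡ 11 (mod 30) but 11 ≡ 1 (mod 5), so the conjunction on the right does not hold.

[⇐] This fails: t = 17 satisfies both congruences on the right (17 ≡ 5 mod 6 and 17 ≡ 2 mod 5) yet 17 ≡ 17 (mod 30), not 11.

Both directions fail.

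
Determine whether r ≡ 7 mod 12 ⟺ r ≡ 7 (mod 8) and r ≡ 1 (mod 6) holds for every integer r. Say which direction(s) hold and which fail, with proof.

Not equivalent: only (⇐) holds.

(⇒) This fails: r = 19 gives 19 ≡ 7 (mod 12) but 19 ≡ 3 (mod 8), so the conjunction on the right does not hold.

(⇐) Conversely, if r ≡ 7 (mod 8) and r ≡ 1 (mod 6), then by the Chinese remainder theorem r ≡ 7 (mod 24). Since 7 ≡ 7 (mod 12) and 12 ∣ 24, we get r ≡ 7 (mod 12).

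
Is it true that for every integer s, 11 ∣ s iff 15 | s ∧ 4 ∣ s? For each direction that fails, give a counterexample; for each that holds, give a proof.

Both directions fail.

(⇒) This fails: take s = 11. Certainly 11 ∣ 11, but 15 ∤ 11.

(⇐) This fails: take s = 60. Both 15 ∣ 60 and 4 ∣ 60, yet 60 is not a multiple of 11 (since 60 = 5·11 + 5), so 11 ∤ 60.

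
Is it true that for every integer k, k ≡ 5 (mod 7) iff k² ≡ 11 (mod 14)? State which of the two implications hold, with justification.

(⇒) This fails: take k = 12. Then 12 ≡ 5 (mod 7), but 12² = 144 ≡ 4 (mod 14), not 11.

(⇐) This fails: take k = 9. Then 9² = 81 ≡ 11 (mod 14), yet 9 ≡ 2 (mod 7), not 5.

(⇒) fails and (⇐) fails.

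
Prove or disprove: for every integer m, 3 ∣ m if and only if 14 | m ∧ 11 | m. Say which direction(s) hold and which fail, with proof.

Both directions fail.

(→) This fails: take m = 3. Certainly 3 ∣ 3, but 14 ∤ 3.

(←) This fails: take m = 154. Both 14 ∣ 154 and 11 ∣ 154, yet 154 is not a multiple of 3 (since 154 = 51·3 + 1), so 3 ∤ 154.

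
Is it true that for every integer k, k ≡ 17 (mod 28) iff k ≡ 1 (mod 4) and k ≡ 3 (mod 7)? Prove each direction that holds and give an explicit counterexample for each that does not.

The biconditional holds.

(⇒) Suppose k ≡ 17 (mod 28); write k = 28j + 17. Since 4 ∣ 28, reducing mod 4 gives k ≡ 17 ≡ 1 (mod 4); since 7 ∣ 28, reducing mod 7 gives k ≡ 17 ≡ 3 (mod 7).

(⇐) Conversely, if k ≡ 1 (mod 4) and k ≡ 3 (mod 7), then by the Chinese remainder theorem k ≡ 17 (mod 28). This is exactly k ≡ 17 (mod 28).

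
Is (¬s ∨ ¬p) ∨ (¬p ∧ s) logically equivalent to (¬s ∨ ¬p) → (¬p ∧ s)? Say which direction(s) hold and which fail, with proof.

Neither direction holds.

(→) This fails. Under s = F, p = F, the left side is true but the right side is false.

(←) This fails. Under s = T, p = T, the left side is false but the right side is true.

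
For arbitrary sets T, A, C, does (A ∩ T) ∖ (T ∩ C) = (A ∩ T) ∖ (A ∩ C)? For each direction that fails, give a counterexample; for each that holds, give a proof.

(⟹) Let x ∈ (A ∩ T) ∖ (T ∩ C). Then x ∈ T ∩ A and x ∉ C, from which x ∈ (A ∩ T) ∖ (A ∩ C).

(⟸) Let x ∈ (A ∩ T) ∖ (A ∩ C). Then x ∈ T ∩ A and x ∉ C, from which x ∈ (A ∩ T) ∖ (T ∩ C).

Both inclusions hold.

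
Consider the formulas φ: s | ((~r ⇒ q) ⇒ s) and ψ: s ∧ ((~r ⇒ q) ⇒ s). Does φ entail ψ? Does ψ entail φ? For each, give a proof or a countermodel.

Forward direction. This fails. Under s = F, q = F, r = F, the left side is true but the right side is false.

Converse. Assume the antecedent. If s is true, s | ((~r ⇒ q) ⇒ s) reduces to true regardless of the other variables. If s is false, the antecedent cannot hold. Either way s | ((~r ⇒ q) ⇒ s) holds.

Only the reverse direction holds.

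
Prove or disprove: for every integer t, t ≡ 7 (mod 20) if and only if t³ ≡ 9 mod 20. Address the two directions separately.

[⇒] This fails: take t = 7. Then 7 ≡ 7 (mod 20), but 7³ = 343 ≡ 3 (mod 20), not 9.

[⇐] This fails: take t = 9. Then 9³ = 729 ≡ 9 (mod 20), yet 9 ≡ 9 (mod 20), not 7.

(⇒) fails and (⇐) fails.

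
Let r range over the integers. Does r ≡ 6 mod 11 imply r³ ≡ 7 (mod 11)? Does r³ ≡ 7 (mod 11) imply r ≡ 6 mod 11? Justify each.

(→) Suppose r ≡ 6 mod 11. Write r = 11j + 6. Then (11j + 6)³ = 1331j³ + 2178j² + 1188j + 216 = 11(121j³ + 198j² + 108j + 19) + 7, so r³ ≡ 7 (mod 11).

(←) Conversely, suppose r³ ≡ 7 (mod 11). The only residue r in {0, …, 10} with r³ ≡ 7 (mod 11) is r = 6, so r ≡ 6 (mod 11).

The biconditional holds.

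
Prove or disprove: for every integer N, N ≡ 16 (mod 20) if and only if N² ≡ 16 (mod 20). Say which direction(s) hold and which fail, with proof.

[⇐] This fails: take N = 4. Then 4² = 16 ≡ 16 (mod 20), yet 4 ≡ 4 (mod 20), not 16.

[⇒] Suppose N ≡ 16 (mod 20). Write N = 20j + 16. Then (20j + 16)² = 400j² + 640j + 256 = 20(20j² + 32j + 12) + 16, so N² ≡ 16 (mod 20).

The forward direction holds; the converse fails.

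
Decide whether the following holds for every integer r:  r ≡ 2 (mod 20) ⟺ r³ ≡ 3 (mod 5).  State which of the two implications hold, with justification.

Forward direction. Suppose r ≡ 2 (mod 20). Then r³ ≡ 2³ = 8 (mod 20), and since 5 ∣ 20, also r³ ≡ 3 (mod 5).

Converse. This fails: take r = 7. Then 7³ = 343 ≡ 3 (mod 5), yet 7 ≡ 7 (mod 20), not 2.

Only the forward implication holds.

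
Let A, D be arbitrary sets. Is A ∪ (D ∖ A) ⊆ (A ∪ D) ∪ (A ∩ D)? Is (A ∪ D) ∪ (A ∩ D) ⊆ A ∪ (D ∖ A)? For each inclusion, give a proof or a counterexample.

The two sets are equal.

Forward inclusion. Let x ∈ A ∪ (D ∖ A). Then either x ∈ A and x ∉ D; or x ∈ D and x ∉ A; or x ∈ A ∩ D. In each case x ∈ (A ∪ D) ∪ (A ∩ D), so A ∪ (D ∖ A) ⊆ (A ∪ D) ∪ (A ∩ D).

Reverse inclusion. Let x ∈ (A ∪ D) ∪ (A ∩ D). Then either x ∈ A and x ∉ D; or x ∈ D and x ∉ A; or x ∈ A ∩ D. In each case x ∈ A ∪ (D ∖ A), so (A ∪ D) ∪ (A ∩ D) ⊆ A ∪ (D ∖ A).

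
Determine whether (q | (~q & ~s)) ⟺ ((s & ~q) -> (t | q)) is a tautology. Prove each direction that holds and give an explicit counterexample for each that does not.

Forward direction. Assume the antecedent. If q is true, (s & ~q) -> (t | q) reduces to true regardless of the other variables. If q is false, the antecedent forces (q = F, s = F, t = F) or (q = F, s = F, t = T), and (s & ~q) -> (t | q) holds there. Either way (s & ~q) -> (t | q) holds.

Converse. This fails. Under q = F, s = T, t = T, the left side is false but the right side is true.

(⇒) holds; (⇐) fails.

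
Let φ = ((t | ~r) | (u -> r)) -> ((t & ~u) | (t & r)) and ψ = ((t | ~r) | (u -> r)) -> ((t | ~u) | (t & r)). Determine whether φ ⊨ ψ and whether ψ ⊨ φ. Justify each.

The forward direction holds; the converse fails.

(→) Assume the antecedent. If u is true, the antecedent forces (u = T, r = T, t = T), and the consequent holds there. If u is false, the consequent reduces to true regardless of the other variables. Either way the consequent holds.

(←) This fails. Under u = F, r = F, t = F, the left side is false but the right side is true.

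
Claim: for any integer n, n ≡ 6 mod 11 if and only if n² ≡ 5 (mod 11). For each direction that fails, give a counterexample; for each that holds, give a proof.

(→) This fails: take n = 6. Then 6 ≡ 6 (mod 11), but 6² = 36 ≡ 3 (mod 11), not 5.

(←) This fails: take n = 4. Then 4² = 16 ≡ 5 (mod 11), yet 4 ≡ 4 (mod 11), not 6.

Neither direction holds.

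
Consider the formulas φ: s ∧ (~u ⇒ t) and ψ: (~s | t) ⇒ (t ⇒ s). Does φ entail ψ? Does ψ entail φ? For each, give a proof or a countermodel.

The forward direction holds; the converse fails.

(⟸) This fails. Under s = F, u = F, t = F, the left side is false but the right side is true.

(⟹) Assume the antecedent. If s is true, (~s | t) ⇒ (t ⇒ s) reduces to true regardless of the other variables. If s is false, the antecedent cannot hold. Either way (~s | t) ⇒ (t ⇒ s) holds.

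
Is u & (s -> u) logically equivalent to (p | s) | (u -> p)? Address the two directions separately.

Both directions fail.

[⇒] This fails. Under p = F, u = T, s = F, the left side is true but the right side is false.

[⇐] This fails. Under p = F, u = F, s = F, the left side is false but the right side is true.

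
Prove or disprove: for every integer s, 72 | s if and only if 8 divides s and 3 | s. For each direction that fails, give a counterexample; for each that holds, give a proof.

The forward direction holds; the converse fails.

Forward direction. If 72 ∣ s, write s = 72q. Since 72 = 9·8, s = 8·(9q), so 8 ∣ s; and since 72 = 24·3, s = 3·(24q), so 3 ∣ s.

Converse. This fails: take s = 24. Both 8 ∣ 24 and 3 ∣ 24, yet 24 is not a multiple of 72 (since 24 = 0·72 + 24), so 72 ∤ 24.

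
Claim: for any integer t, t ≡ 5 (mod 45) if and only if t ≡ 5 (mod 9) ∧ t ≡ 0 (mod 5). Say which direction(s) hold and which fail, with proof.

[⇐] If t ≡ 5 (mod 9) and t ≡ 0 (mod 5), then by the Chinese remainder theorem t ≡ 5 (mod 45). This is exactly t ≡ 5 (mod 45).

[⇒] Suppose t ≡ 5 (mod 45); write t = 45j + 5. Since 9 ∣ 45, reducing mod 9 gives t ≡ 5 (mod 9); since 5 ∣ 45, reducing mod 5 gives t ≡ 5 ≡ 0 (mod 5).

The biconditional holds.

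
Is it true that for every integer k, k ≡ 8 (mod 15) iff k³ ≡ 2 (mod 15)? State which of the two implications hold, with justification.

Both directions hold; the statement is true.

[⇒] Suppose k ≡ 8 (mod 15). Write k = 15j + 8. Then (15j + 8)³ = 3375j³ + 5400j² + 2880j + 512 = 15(225j³ + 360j² + 192j + 34) + 2, so k³ ≡ 2 (mod 15).

[⇐] Conversely, suppose k³ ≡ 2 (mod 15). The only residue r in {0, …, 14} with r³ ≡ 2 (mod 15) is r = 8, so k ≡ 8 (mod 15).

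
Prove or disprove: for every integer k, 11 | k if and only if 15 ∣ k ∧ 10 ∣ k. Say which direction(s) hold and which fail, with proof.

[⇒] This fails: take k = 11. Certainly 11 ∣ 11, but 15 ∤ 11.

[⇐] This fails: take k = 30. Both 15 ∣ 30 and 10 ∣ 30, yet 30 is not a multiple of 11 (since 30 = 2·11 + 8), so 11 ∤ 30.

(⇒) fails and (⇐) fails.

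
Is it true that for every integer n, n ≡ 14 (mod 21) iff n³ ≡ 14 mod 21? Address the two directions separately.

Forward direction. Suppose n ≡ 14 (mod 21). Write n = 21j + 14. Then (21j + 14)³ = 9261j³ + 18522j² + 12348j + 2744 = 21(441j³ + 882j² + 588j + 130) + 14, so n³ ≡ 14 (mod 21).

Converse. Suppose n³ ≡ 14 (mod 21). The only residue r in {0, …, 20} with r³ ≡ 14 (mod 21) is r = 14, so n ≡ 14 (mod 21).

The biconditional holds.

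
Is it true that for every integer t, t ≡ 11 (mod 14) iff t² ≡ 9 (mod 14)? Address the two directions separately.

(⇒) Suppose t ≡ 11 (mod 14). Write t = 14j + 11. Then (14j + 11)² = 196j² + 308j + 121 = 14(14j² + 22j + 8) + 9, so t² ≡ 9 (mod 14).

(⇐) This fails: take t = 3. Then 3² = 9 ≡ 9 (mod 14), yet 3 ≡ 3 (mod 14), not 11.

Only the forward implication holds.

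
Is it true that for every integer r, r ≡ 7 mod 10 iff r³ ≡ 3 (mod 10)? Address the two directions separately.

(⟸) Suppose r³ ≡ 3 (mod 10). The only residue r in {0, …, 9} with r³ ≡ 3 (mod 10) is r = 7, so r ≡ 7 (mod 10).

(⟹) Suppose r ≡ 7 mod 10. Write r = 10j + 7. Then (10j + 7)³ = 1000j³ + 2100j² + 1470j + 343 = 10(100j³ + 210j² + 147j + 34) + 3, so r³ ≡ 3 (mod 10).

The biconditional holds.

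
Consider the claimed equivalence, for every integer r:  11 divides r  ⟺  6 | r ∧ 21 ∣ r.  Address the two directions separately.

Both directions fail.

(→) This fails: take r = 11. Certainly 11 ∣ 11, but 6 ∤ 11.

(←) This fails: take r = 42. Both 6 ∣ 42 and 21 ∣ 42, yet 42 is not a multiple of 11 (since 42 = 3·11 + 9), so 11 ∤ 42.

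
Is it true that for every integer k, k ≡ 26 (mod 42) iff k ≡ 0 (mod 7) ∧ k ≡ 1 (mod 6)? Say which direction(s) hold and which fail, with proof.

(⇒) fails and (⇐) fails.

(⟹) This fails: k = 26 gives 26 ≡ 26 (mod 42) but 26 ≡ 5 (mod 7), so the conjunction on the right does not hold.

(⟸) This fails: k = 7 satisfies both congruences on the right (7 ≡ 0 mod 7 and 7 ≡ 1 mod 6) yet 7 ≡ 7 (mod 42), not 26.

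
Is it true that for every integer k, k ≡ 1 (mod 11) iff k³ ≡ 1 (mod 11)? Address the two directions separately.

(→) Suppose k ≡ 1 (mod 11). Write k = 11j + 1. Then (11j + 1)³ = 1331j³ + 363j² + 33j + 1 = 11(121j³ + 33j² + 3j) + 1, so k³ ≡ 1 (mod 11).

(←) Conversely, suppose k³ ≡ 1 (mod 11). The only residue r in {0, …, 10} with r³ ≡ 1 (mod 11) is r = 1, so k ≡ 1 (mod 11).

Both directions hold; the statement is true.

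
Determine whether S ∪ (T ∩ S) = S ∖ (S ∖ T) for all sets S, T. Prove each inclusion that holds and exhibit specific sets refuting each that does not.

(⊆) This inclusion fails. Take S = {1}, T = ∅; then 1 ∈ S ∪ (T ∩ S) but 1 ∉ S ∖ (S ∖ T).

(⊇) Let x ∈ S ∖ (S ∖ T). Then x ∈ S ∩ T, from which x ∈ S ∪ (T ∩ S).

The sets are not equal: only the reverse inclusion holds.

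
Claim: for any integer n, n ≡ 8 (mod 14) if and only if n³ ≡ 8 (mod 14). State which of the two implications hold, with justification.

The forward direction holds; the converse fails.

Forward direction. Suppose n ≡ 8 (mod 14). Write n = 14j + 8. Then (14j + 8)³ = 2744j³ + 4704j² + 2688j + 512 = 14(196j³ + 336j² + 192j + 36) + 8, so n³ ≡ 8 (mod 14).

Converse. This fails: take n = 2. Then 2³ = 8 ≡ 8 (mod 14), yet 2 ≡ 2 (mod 14), not 8.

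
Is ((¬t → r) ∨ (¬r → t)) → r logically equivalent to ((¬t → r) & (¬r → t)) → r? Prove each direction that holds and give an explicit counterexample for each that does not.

Forward direction. Assume the antecedent. If t is true, the antecedent forces (t = T, r = T), and ((¬t → r) & (¬r → t)) → r holds there. If t is false, ((¬t → r) & (¬r → t)) → r reduces to true regardless of the other variables. Either way ((¬t → r) & (¬r → t)) → r holds.

Converse. Assume the antecedent. If t is true, the antecedent forces (t = T, r = T), and ((¬t → r) ∨ (¬r → t)) → r holds there. If t is false, ((¬t → r) ∨ (¬r → t)) → r reduces to true regardless of the other variables. Either way ((¬t → r) ∨ (¬r → t)) → r holds.

The biconditional holds.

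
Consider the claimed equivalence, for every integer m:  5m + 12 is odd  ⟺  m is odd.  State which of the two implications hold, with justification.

Equivalent; both directions hold.

Forward direction. Suppose 5m + 12 is odd. Since 5 is odd, 5m and m have the same parity, so 5m + 12 ≡ m + 12 (mod 2). As 12 is even, 5m + 12 is odd exactly when m is odd. Thus m is odd.

Converse. Suppose m is odd; write m = 2j + 1. Then 5m + 12 = 5·(2j + 1) + 12 = 2·5j + 17, which is odd.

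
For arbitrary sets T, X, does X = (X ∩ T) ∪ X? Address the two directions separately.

Both inclusions hold.

(⟹) Let x ∈ X. Then either x ∈ X and x ∉ T; or x ∈ T ∩ X. In each case x ∈ (X ∩ T) ∪ X, so X ⊆ (X ∩ T) ∪ X.

(⟸) Let x ∈ (X ∩ T) ∪ X. Then either x ∈ X and x ∉ T; or x ∈ T ∩ X. In each case x ∈ X, so (X ∩ T) ∪ X ⊆ X.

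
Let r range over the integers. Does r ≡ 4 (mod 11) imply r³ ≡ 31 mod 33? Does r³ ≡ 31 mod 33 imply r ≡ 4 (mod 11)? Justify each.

Only the converse holds.

(⇒) This fails: take r = 15. Then 15 ≡ 4 (mod 11), but 15³ = 3375 ≡ 9 (mod 33), not 31.

(⇐) Conversely, the residues r modulo 33 with r³ ≡ 31 (mod 33) are exactly {4}, and each is ≡ 4 (mod 11).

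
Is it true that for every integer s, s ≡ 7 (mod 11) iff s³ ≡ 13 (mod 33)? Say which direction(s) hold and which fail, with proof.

(→) This fails: take s = 18. Then 18 ≡ 7 (mod 11), but 18³ = 5832 ≡ 24 (mod 33), not 13.

(←) Conversely, the residues r modulo 33 with r³ ≡ 13 (mod 33) are exactly {7}, and each is ≡ 7 (mod 11).

Only the converse holds.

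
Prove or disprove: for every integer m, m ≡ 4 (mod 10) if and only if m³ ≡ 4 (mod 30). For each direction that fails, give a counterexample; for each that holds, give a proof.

(⟹) This fails: take m = 14. Then 14 ≡ 4 (mod 10), but 14³ = 2744 ≡ 14 (mod 30), not 4.

(⟸) Conversely, the residues r modulo 30 with r³ ≡ 4 (mod 30) are exactly {4}, and each is ≡ 4 (mod 10).

The forward direction fails; the converse holds.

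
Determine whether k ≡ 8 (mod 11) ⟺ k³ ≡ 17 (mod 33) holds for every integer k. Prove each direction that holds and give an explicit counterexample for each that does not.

Not equivalent: only (⇐) holds.

(→) This fails: take k = 19. Then 19 ≡ 8 (mod 11), but 19³ = 6859 ≡ 28 (mod 33), not 17.

(←) Conversely, the residues r modulo 33 with r³ ≡ 17 (mod 33) are exactly {8}, and each is ≡ 8 (mod 11).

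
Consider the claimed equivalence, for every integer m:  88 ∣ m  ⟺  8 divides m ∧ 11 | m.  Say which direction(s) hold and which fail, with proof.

Both directions hold.

(⇒) If 88 ∣ m, write m = 88q. Since 88 = 11·8, m = 8·(11q), so 8 ∣ m; and since 88 = 8·11, m = 11·(8q), so 11 ∣ m.

(⇐) Suppose 8 ∣ m and 11 ∣ m. Any common multiple of 8 and 11 is a multiple of their lcm; here gcd(8, 11) = 1, so lcm(8, 11) = 8·11 = 88, so 88 ∣ m.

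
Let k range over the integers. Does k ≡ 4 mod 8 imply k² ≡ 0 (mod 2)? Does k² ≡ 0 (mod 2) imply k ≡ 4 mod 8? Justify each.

(⟹) Suppose k ≡ 4 (mod 8). Then k² ≡ 4² = 16 (mod 8), and since 2 ∣ 8, also k² ≡ 0 (mod 2).

(⟸) This fails: take k = 0. Then 0² = 0 ≡ 0 (mod 2), yet 0 ≡ 0 (mod 8), not 4.

The forward direction holds; the converse fails.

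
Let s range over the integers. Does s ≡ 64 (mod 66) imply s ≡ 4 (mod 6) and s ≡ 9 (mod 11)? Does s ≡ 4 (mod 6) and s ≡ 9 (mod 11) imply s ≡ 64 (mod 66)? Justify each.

[⇒] Suppose s ≡ 64 (mod 66); write s = 66j + 64. Since 6 ∣ 66, reducing mod 6 gives s ≡ 64 ≡ 4 (mod 6); since 11 ∣ 66, reducing mod 11 gives s ≡ 64 ≡ 9 (mod 11).

[⇐] Conversely, if s ≡ 4 (mod 6) and s ≡ 9 (mod 11), then by the Chinese remainder theorem s ≡ 64 (mod 66). This is exactly s ≡ 64 (mod 66).

Equivalent; both directions hold.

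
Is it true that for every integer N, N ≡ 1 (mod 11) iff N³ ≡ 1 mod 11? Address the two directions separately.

Forward direction. Suppose N ≡ 1 (mod 11). Write N = 11j + 1. Then (11j + 1)³ = 1331j³ + 363j² + 33j + 1 = 11(121j³ + 33j² + 3j) + 1, so N³ ≡ 1 (mod 11).

Converse. Suppose N³ ≡ 1 (mod 11). The only residue r in {0, …, 10} with r³ ≡ 1 (mod 11) is r = 1, so N ≡ 1 (mod 11).

Both directions hold.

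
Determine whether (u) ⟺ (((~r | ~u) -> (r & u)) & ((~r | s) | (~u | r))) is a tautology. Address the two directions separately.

The forward direction fails; the converse holds.

[⇐] Assume the antecedent. If u is true, u reduces to true regardless of the other variables. If u is false, the antecedent cannot hold. Either way u holds.

[⇒] This fails. Under u = T, r = F, s = F, the left side is true but the right side is false.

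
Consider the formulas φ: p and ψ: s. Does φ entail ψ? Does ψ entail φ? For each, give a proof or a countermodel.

[⇒] This fails. Under p = T, s = F, the left side is true but the right side is false.

[⇐] This fails. Under p = F, s = T, the left side is false but the right side is true.

Both directions fail.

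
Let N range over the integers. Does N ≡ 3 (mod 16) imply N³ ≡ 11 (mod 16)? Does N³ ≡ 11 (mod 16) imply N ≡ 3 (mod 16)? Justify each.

(→) Suppose N ≡ 3 (mod 16). Write N = 16j + 3. Then (16j + 3)³ = 4096j³ + 2304j² + 432j + 27 = 16(256j³ + 144j² + 27j + 1) + 11, so N³ ≡ 11 (mod 16).

(←) Conversely, suppose N³ ≡ 11 (mod 16). The only residue r in {0, …, 15} with r³ ≡ 11 (mod 16) is r = 3, so N ≡ 3 (mod 16).

Both implications hold.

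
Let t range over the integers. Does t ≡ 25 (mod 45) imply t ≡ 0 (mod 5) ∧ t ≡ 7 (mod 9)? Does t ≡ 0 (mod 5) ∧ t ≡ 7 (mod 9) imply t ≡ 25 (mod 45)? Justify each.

Both directions hold.

[⇐] If t ≡ 0 (mod 5) and t ≡ 7 (mod 9), then by the Chinese remainder theorem t ≡ 25 (mod 45). This is exactly t ≡ 25 (mod 45).

[⇒] Suppose t ≡ 25 (mod 45); write t = 45j + 25. Since 5 ∣ 45, reducing mod 5 gives t ≡ 25 ≡ 0 (mod 5); since 9 ∣ 45, reducing mod 9 gives t ≡ 25 ≡ 7 (mod 9).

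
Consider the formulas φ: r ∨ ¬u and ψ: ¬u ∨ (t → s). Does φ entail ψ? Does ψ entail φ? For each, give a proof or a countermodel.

(→) This fails. Under t = T, u = T, s = F, r = T, the left side is true but the right side is false.

(←) This fails. Under t = F, u = T, s = F, r = F, the left side is false but the right side is true.

(⇒) fails and (⇐) fails.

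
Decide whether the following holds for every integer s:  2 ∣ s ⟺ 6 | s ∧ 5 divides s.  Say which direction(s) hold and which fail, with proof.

Converse. Suppose 6 ∣ s and 5 ∣ s. Any common multiple of 6 and 5 is a multiple of their lcm; here gcd(6, 5) = 1, so lcm(6, 5) = 6·5 = 30, so 30 ∣ s. Since 2 ∣ 30, it follows that 2 ∣ s.

Forward direction. This fails: take s = 2. Certainly 2 ∣ 2, but 6 ∤ 2.

(⇒) fails; (⇐) holds.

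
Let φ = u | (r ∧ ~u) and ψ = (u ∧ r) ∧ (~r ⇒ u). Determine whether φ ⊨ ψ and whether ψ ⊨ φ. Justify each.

(⟹) This fails. Under u = T, r = F, the left side is true but the right side is false.

(⟸) Assume the antecedent. If u is true, u | (r ∧ ~u) reduces to true regardless of the other variables. If u is false, the antecedent cannot hold. Either way u | (r ∧ ~u) holds.

Only the reverse direction holds.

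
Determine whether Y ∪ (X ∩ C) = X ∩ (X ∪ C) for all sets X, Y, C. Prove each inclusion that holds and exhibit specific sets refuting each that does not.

Forward inclusion. This inclusion fails. Take X = ∅, Y = {1}, C = ∅; then 1 ∈ Y ∪ (X ∩ C) but 1 ∉ X ∩ (X ∪ C).

Reverse inclusion. This inclusion fails. Take X = {1}, Y = ∅, C = ∅; then 1 ∈ X ∩ (X ∪ C) but 1 ∉ Y ∪ (X ∩ C).

Neither inclusion holds.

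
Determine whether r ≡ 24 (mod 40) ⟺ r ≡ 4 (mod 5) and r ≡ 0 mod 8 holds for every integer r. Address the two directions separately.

Both directions hold.

(→) Suppose r ≡ 24 (mod 40); write r = 40j + 24. Since 5 ∣ 40, reducing mod 5 gives r ≡ 24 ≡ 4 (mod 5); since 8 ∣ 40, reducing mod 8 gives r ≡ 24 ≡ 0 (mod 8).

(←) Conversely, if r ≡ 4 (mod 5) and r ≡ 0 (mod 8), then by the Chinese remainder theorem r ≡ 24 (mod 40). This is exactly r ≡ 24 (mod 40).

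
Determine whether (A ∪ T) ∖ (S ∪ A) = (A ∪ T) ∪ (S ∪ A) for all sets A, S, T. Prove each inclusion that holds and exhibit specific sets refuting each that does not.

(⟹) Let x ∈ (A ∪ T) ∖ (S ∪ A). Then x ∈ T and x ∉ A, S, from which x ∈ (A ∪ T) ∪ (S ∪ A).

(⟸) This inclusion fails. Take A = {1}, S = ∅, T = ∅; then 1 ∈ (A ∪ T) ∪ (S ∪ A) but 1 ∉ (A ∪ T) ∖ (S ∪ A).

Only the forward inclusion holds.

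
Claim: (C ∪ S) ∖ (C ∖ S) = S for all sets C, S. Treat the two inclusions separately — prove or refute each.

Both inclusions hold.

(⊇) Let x ∈ S. Then either x ∈ S and x ∉ C; or x ∈ C ∩ S. In each case x ∈ (C ∪ S) ∖ (C ∖ S), so S ⊆ (C ∪ S) ∖ (C ∖ S).

(⊆) Let x ∈ (C ∪ S) ∖ (C ∖ S). Then either x ∈ S and x ∉ C; or x ∈ C ∩ S. In each case x ∈ S, so (C ∪ S) ∖ (C ∖ S) ⊆ S.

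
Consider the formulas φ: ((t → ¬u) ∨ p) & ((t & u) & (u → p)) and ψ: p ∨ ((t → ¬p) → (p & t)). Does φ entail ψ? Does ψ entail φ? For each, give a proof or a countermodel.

Forward direction. Assume the antecedent. If u is true, the antecedent forces (u = T, t = T, p = T), and p ∨ ((t → ¬p) → (p & t)) holds there. If u is false, the antecedent cannot hold. Either way p ∨ ((t → ¬p) → (p & t)) holds.

Converse. This fails. Under u = F, t = F, p = T, the left side is false but the right side is true.

Only the forward direction holds.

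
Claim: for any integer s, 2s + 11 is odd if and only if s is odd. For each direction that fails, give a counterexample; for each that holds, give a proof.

(→) This fails: take s = 0. Then 2s + 11 = 11, which is odd, yet s = 0 is even, not odd.

(←) Suppose s is odd. Since 2 is even, 2s is even for every s, so 2s + 11 has the same parity as 11, which is odd. Hence 2s + 11 is odd.

Only the converse holds.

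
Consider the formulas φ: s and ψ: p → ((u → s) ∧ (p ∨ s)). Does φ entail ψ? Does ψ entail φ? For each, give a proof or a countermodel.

(⇒) Assume the antecedent. If p is true, the antecedent forces (p = T, s = T, u = F) or (p = T, s = T, u = T), and p → ((u → s) ∧ (p ∨ s)) holds there. If p is false, p → ((u → s) ∧ (p ∨ s)) reduces to true regardless of the other variables. Either way p → ((u → s) ∧ (p ∨ s)) holds.

(⇐) This fails. Under p = F, s = F, u = F, the left side is false but the right side is true.

Not equivalent: only (⇒) holds.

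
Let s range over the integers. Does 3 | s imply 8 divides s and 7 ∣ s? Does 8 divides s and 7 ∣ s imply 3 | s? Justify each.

Neither direction holds.

Forward direction. This fails: take s = 3. Certainly 3 ∣ 3, but 8 ∤ 3.

Converse. This fails: take s = 56. Both 8 ∣ 56 and 7 ∣ 56, yet 56 is not a multiple of 3 (since 56 = 18·3 + 2), so 3 ∤ 56.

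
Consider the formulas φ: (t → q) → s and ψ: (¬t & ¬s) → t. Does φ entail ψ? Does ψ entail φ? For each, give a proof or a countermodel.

(⟸) This fails. Under t = T, s = F, q = T, the left side is false but the right side is true.

(⟹) Assume the antecedent. If t is true, (¬t & ¬s) → t reduces to true regardless of the other variables. If t is false, the antecedent forces (t = F, s = T, q = F) or (t = F, s = T, q = T), and (¬t & ¬s) → t holds there. Either way (¬t & ¬s) → t holds.

(⇒) holds; (⇐) fails.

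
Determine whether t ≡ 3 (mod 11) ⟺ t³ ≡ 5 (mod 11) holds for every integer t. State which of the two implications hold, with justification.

(⟹) Suppose t ≡ 3 (mod 11). Write t = 11j + 3. Then (11j + 3)³ = 1331j³ + 1089j² + 297j + 27 = 11(121j³ + 99j² + 27j + 2) + 5, so t³ ≡ 5 (mod 11).

(⟸) Conversely, suppose t³ ≡ 5 (mod 11). The only residue r in {0, …, 10} with r³ ≡ 5 (mod 11) is r = 3, so t ≡ 3 (mod 11).

Equivalent; both directions hold.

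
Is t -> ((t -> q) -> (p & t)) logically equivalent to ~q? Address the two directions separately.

(⟹) This fails. Under t = F, q = T, p = F, the left side is true but the right side is false.

(⟸) Assume the antecedent. If t is true, the antecedent forces (t = T, q = F, p = F) or (t = T, q = F, p = T), and t -> ((t -> q) -> (p & t)) holds there. If t is false, t -> ((t -> q) -> (p & t)) reduces to true regardless of the other variables. Either way t -> ((t -> q) -> (p & t)) holds.

Not equivalent: only (⇐) holds.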